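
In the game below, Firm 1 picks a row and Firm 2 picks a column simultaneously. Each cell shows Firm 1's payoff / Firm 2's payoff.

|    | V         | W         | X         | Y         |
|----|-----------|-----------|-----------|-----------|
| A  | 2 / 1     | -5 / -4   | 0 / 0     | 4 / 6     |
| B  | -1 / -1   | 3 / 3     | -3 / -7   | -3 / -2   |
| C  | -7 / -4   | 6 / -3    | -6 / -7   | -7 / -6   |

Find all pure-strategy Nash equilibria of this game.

Find each player's best response to every opponent strategy; NE are the intersections.
Firm 1's best responses — vs V: A (payoff 2); vs W: C (payoff 6); vs X: A (payoff 0); vs Y: A (payoff 4).
Firm 2's best responses — vs A: Y (payoff 6); vs B: W (payoff 3); vs C: W (payoff -3).
Mutual best responses occur at (A, Y) and (C, W); at each, neither player gains by switching.

(A, Y) and (C, W)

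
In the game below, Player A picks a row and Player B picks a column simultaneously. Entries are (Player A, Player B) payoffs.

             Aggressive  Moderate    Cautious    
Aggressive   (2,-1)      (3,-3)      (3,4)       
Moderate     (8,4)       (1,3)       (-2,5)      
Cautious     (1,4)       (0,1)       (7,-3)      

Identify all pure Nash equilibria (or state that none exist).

No pure-strategy Nash equilibrium

Find each player's best response to every opponent strategy; NE are the intersections.
Player A's best responses — vs Aggressive: Moderate (payoff 8); vs Moderate: Aggressive (payoff 3); vs Cautious: Cautious (payoff 7).
Player B's best responses — vs Aggressive: Cautious (payoff 4); vs Moderate: Cautious (payoff 5); vs Cautious: Aggressive (payoff 4).
No cell has both players best-responding. For instance, Player A's best reply to Cautious is Cautious, but against Cautious Player B prefers Aggressive over Cautious.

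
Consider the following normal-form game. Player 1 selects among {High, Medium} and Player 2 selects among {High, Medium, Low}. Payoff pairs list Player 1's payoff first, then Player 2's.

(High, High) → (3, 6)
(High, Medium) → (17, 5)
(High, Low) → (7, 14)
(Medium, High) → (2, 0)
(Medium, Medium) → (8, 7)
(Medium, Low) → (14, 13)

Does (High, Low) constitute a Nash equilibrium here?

Holding Player 2 at Low: Player 1 gets 7 from High but could get 14 by switching to Medium. Player 1 has a profitable deviation.

No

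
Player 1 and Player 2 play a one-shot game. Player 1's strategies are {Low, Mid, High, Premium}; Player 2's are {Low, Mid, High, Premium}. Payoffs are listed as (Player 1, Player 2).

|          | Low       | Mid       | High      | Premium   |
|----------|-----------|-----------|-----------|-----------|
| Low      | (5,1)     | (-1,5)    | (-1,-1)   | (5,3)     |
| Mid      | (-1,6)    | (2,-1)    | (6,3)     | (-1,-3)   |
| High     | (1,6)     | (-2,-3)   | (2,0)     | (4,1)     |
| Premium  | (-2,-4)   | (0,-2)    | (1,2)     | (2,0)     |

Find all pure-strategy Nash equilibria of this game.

There is no pure-strategy Nash equilibrium

Find each player's best response to every opponent strategy; NE are the intersections.
Player 1's best responses — vs Low: Low (payoff 5); vs Mid: Mid (payoff 2); vs High: Mid (payoff 6); vs Premium: Low (payoff 5).
Player 2's best responses — vs Low: Mid (payoff 5); vs Mid: Low (payoff 6); vs High: Low (payoff 6); vs Premium: High (payoff 2).
No cell has both players best-responding. For instance, Player 1's best reply to High is Mid, but against Mid Player 2 prefers Low over High.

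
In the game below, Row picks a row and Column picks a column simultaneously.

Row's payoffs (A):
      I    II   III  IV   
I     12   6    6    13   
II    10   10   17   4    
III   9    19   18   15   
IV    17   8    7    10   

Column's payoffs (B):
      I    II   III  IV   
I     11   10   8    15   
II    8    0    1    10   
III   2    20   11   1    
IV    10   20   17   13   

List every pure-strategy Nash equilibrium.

Check mutual best responses: a cell is a NE iff neither player can gain by unilaterally deviating.
Row's best responses — vs I: IV (payoff 17); vs II: III (payoff 19); vs III: III (payoff 18); vs IV: III (payoff 15).
Column's best responses — vs I: IV (payoff 15); vs II: IV (payoff 10); vs III: II (payoff 20); vs IV: II (payoff 20).
The only mutual best response is (III, II); neither player gains by switching there.

(III, II)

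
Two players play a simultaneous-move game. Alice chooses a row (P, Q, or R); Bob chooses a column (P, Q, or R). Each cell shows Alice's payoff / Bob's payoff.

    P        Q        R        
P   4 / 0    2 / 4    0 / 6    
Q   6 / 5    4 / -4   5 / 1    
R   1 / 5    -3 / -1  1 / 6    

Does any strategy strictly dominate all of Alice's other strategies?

Q

Check whether one of Alice's strategies beats all alternatives regardless of what the opponent does.
Q strictly dominates: vs P: 6 > each of {4, 1}; vs Q: 4 > each of {2, -3}; vs R: 5 > each of {0, 1}.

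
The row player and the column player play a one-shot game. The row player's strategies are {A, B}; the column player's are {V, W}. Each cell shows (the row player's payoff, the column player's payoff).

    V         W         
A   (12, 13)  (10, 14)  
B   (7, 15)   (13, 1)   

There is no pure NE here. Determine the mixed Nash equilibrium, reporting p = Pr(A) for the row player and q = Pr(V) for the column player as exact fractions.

p = 14/15, q = 3/8

In a mixed NE each player is indifferent between their pure strategies, so the opponent's mix sets the indifference.
The column player indifferent between V and W: p·13 + (1−p)·15 = p·14 + (1−p)·1 ⟹ 15 + (-2)p = 1 + 13p ⟹ p = 14/15.
The row player indifferent between A and B: q·12 + (1−q)·10 = q·7 + (1−q)·13 ⟹ 10 + 2q = 13 + (-6)q ⟹ q = 3/8.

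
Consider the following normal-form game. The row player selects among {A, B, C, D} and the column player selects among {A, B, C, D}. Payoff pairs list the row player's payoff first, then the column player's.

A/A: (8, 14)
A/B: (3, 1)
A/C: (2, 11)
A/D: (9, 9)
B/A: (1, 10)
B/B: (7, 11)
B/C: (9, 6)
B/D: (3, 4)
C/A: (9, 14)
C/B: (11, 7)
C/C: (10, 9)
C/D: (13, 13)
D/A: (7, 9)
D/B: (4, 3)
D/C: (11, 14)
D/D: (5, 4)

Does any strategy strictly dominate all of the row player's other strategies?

A strategy is strictly dominant if it gives the row player a strictly higher payoff than every other strategy, against every choice by the opponent.
A is not dominant: against A, C gives 9 > 8.
B is not dominant: against A, A gives 8 > 1.
C is not dominant: against C, D gives 11 > 10.
D is not dominant: against A, A gives 8 > 7.
No single strategy is best against every opponent action.

No strictly dominant strategy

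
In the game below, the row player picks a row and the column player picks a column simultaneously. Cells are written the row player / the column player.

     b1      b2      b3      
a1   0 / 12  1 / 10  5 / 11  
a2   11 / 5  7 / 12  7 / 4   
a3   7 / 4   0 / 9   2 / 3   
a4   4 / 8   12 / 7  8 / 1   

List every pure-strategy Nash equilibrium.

Find each player's best response to every opponent strategy; NE are the intersections.
The row player's best responses — vs b1: a2 (payoff 11); vs b2: a4 (payoff 12); vs b3: a4 (payoff 8).
The column player's best responses — vs a1: b1 (payoff 12); vs a2: b2 (payoff 12); vs a3: b2 (payoff 9); vs a4: b1 (payoff 8).
No cell has both players best-responding. For instance, the row player's best reply to b1 is a2, but against a2 the column player prefers b2 over b1.

No pure-strategy Nash equilibrium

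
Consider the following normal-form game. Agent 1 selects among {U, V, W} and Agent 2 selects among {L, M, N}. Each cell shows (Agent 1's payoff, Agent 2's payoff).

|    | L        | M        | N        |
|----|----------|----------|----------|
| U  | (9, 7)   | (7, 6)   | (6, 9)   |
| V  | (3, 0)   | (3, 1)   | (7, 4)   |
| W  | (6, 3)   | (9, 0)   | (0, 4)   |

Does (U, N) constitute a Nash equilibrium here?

No

Holding Agent 2 at N: Agent 1 gets 6 from U but could get 7 by switching to V. Agent 1 has a profitable deviation.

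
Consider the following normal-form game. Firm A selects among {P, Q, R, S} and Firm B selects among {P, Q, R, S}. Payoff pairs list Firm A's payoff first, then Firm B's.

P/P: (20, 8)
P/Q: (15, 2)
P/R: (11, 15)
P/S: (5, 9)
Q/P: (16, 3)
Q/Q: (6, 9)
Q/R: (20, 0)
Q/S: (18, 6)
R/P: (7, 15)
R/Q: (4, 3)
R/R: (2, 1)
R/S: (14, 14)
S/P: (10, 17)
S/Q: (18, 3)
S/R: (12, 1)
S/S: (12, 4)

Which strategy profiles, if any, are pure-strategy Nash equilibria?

There is no pure-strategy Nash equilibrium

A profile is a Nash equilibrium when each player is best-responding to the other.
Firm A's best responses — vs P: P (payoff 20); vs Q: S (payoff 18); vs R: Q (payoff 20); vs S: Q (payoff 18).
Firm B's best responses — vs P: R (payoff 15); vs Q: Q (payoff 9); vs R: P (payoff 15); vs S: P (payoff 17).
No cell has both players best-responding. For instance, Firm A's best reply to S is Q, but against Q Firm B prefers Q over S.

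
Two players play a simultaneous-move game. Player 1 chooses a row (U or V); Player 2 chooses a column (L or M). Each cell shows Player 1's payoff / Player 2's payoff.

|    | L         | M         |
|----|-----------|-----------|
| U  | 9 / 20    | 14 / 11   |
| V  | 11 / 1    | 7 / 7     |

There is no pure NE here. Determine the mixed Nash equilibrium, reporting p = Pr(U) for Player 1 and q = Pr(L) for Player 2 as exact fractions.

p = 2/5, q = 7/9

In a mixed NE each player is indifferent between their pure strategies, so the opponent's mix sets the indifference.
Player 2 indifferent between L and M: p·20 + (1−p)·1 = p·11 + (1−p)·7 ⟹ 1 + 19p = 7 + 4p ⟹ p = 2/5.
Player 1 indifferent between U and V: q·9 + (1−q)·14 = q·11 + (1−q)·7 ⟹ 14 + (-5)q = 7 + 4q ⟹ q = 7/9.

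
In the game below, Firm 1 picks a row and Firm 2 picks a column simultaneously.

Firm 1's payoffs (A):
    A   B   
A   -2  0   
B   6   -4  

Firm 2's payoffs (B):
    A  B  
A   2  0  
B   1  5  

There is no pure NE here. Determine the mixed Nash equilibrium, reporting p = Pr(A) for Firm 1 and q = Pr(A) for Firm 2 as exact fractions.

Each player's mixing probability is pinned down by making the *other* player indifferent.
Firm 2 indifferent between A and B: p·2 + (1−p)·1 = p·0 + (1−p)·5 ⟹ 1 + 1p = 5 + (-5)p ⟹ p = 2/3.
Firm 1 indifferent between A and B: q·(-2) + (1−q)·0 = q·6 + (1−q)·(-4) ⟹ 0 + (-2)q = (-4) + 10q ⟹ q = 1/3.

p = 2/3, q = 1/3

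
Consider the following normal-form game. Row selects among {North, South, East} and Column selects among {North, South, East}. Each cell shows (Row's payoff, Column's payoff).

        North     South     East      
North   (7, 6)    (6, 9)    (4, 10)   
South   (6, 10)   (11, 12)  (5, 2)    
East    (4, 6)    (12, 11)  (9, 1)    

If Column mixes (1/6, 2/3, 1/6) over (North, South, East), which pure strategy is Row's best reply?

Compute Row's expected payoff from each pure strategy against the given mix.
North: (1/6)·7 + (2/3)·6 + (1/6)·4 = 35/6
South: (1/6)·6 + (2/3)·11 + (1/6)·5 = 55/6
East: (1/6)·4 + (2/3)·12 + (1/6)·9 = 61/6
Highest expected payoff is 61/6, from East.

East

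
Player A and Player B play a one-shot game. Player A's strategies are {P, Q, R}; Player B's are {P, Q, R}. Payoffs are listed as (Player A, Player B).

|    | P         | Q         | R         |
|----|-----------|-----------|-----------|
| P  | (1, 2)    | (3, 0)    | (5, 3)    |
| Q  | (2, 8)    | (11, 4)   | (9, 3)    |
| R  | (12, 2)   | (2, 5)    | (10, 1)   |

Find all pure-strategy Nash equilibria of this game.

Find each player's best response to every opponent strategy; NE are the intersections.
Player A's best responses — vs P: R (payoff 12); vs Q: Q (payoff 11); vs R: R (payoff 10).
Player B's best responses — vs P: R (payoff 3); vs Q: P (payoff 8); vs R: Q (payoff 5).
No cell has both players best-responding. For instance, Player A's best reply to P is R, but against R Player B prefers Q over P.

None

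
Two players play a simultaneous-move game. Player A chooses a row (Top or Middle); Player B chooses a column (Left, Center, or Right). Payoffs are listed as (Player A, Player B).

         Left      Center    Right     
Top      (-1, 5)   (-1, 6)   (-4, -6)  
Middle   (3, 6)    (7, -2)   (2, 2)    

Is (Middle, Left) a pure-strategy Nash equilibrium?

Yes

Holding Player B at Left: Player A gets 3 from Middle, versus -1 from Top. No profitable deviation for Player A.
Holding Player A at Middle: Player B gets 6 from Left, versus -2 from Center, 2 from Right. No profitable deviation for Player B either.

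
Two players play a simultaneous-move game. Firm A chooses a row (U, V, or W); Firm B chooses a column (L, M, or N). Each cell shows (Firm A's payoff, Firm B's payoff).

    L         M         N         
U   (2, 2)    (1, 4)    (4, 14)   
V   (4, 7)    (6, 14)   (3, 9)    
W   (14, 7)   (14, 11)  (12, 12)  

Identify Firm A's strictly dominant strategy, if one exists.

W

A strategy is strictly dominant if it gives Firm A a strictly higher payoff than every other strategy, against every choice by the opponent.
W strictly dominates: vs L: 14 > each of {2, 4}; vs M: 14 > each of {1, 6}; vs N: 12 > each of {4, 3}.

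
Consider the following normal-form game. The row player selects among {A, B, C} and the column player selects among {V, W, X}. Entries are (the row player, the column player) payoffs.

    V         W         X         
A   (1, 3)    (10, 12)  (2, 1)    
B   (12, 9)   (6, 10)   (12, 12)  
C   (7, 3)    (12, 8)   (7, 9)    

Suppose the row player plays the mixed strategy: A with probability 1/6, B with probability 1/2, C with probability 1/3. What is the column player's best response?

W

The column player's best reply maximizes expected payoff against the mix.
V: (1/6)·3 + (1/2)·9 + (1/3)·3 = 6
W: (1/6)·12 + (1/2)·10 + (1/3)·8 = 29/3
X: (1/6)·1 + (1/2)·12 + (1/3)·9 = 55/6
Highest expected payoff is 29/3, from W.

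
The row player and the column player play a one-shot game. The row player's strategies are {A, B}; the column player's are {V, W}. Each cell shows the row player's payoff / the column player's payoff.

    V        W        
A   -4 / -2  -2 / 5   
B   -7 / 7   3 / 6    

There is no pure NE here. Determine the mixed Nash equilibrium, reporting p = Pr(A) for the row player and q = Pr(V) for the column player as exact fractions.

p = 1/8, q = 5/8

Each player's mixing probability is pinned down by making the *other* player indifferent.
The column player indifferent between V and W: p·(-2) + (1−p)·7 = p·5 + (1−p)·6 ⟹ 7 + (-9)p = 6 + (-1)p ⟹ p = 1/8.
The row player indifferent between A and B: q·(-4) + (1−q)·(-2) = q·(-7) + (1−q)·3 ⟹ (-2) + (-2)q = 3 + (-10)q ⟹ q = 5/8.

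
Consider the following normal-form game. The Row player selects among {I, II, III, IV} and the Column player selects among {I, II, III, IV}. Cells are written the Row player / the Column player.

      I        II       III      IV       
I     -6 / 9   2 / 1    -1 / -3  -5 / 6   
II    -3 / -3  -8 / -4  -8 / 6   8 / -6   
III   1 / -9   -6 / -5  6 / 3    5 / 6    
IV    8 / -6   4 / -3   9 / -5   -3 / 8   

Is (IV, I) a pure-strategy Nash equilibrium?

No

Holding the Column player at I: the Row player gets 8 from IV, versus -6 from I, -3 from II, 1 from III. No profitable deviation for the Row player.
Holding the Row player at IV: the Column player gets -6 from I but could get 8 by switching to IV. The Column player has a profitable deviation.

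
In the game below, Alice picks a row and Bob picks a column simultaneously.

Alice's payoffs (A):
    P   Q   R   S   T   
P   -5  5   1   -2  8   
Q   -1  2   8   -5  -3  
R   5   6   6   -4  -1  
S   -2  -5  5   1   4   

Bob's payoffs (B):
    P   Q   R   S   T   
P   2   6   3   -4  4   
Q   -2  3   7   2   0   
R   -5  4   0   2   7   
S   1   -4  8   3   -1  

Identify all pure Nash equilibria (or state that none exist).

(Q, R)

Find each player's best response to every opponent strategy; NE are the intersections.
Alice's best responses — vs P: R (payoff 5); vs Q: R (payoff 6); vs R: Q (payoff 8); vs S: S (payoff 1); vs T: P (payoff 8).
Bob's best responses — vs P: Q (payoff 6); vs Q: R (payoff 7); vs R: T (payoff 7); vs S: R (payoff 8).
The only mutual best response is (Q, R); neither player gains by switching there.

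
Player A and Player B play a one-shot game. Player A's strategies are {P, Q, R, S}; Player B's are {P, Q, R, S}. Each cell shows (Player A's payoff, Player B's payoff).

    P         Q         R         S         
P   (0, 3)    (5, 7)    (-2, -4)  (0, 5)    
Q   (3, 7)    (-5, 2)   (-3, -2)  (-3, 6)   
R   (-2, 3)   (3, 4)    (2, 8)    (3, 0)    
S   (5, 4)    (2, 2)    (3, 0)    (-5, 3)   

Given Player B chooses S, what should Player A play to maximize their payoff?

R

With Player B fixed at S, Player A's payoffs are: P → 0, Q → -3, R → 3, S → -5.
The maximum is 3, achieved by R.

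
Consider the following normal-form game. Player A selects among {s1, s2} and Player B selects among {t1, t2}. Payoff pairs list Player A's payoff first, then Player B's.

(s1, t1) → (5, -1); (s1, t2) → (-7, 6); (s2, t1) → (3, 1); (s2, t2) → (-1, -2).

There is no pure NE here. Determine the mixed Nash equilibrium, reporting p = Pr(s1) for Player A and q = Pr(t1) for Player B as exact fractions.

p = 3/10, q = 3/4

Each player's mixing probability is pinned down by making the *other* player indifferent.
Player B indifferent between t1 and t2: p·(-1) + (1−p)·1 = p·6 + (1−p)·(-2) ⟹ 1 + (-2)p = (-2) + 8p ⟹ p = 3/10.
Player A indifferent between s1 and s2: q·5 + (1−q)·(-7) = q·3 + (1−q)·(-1) ⟹ (-7) + 12q = (-1) + 4q ⟹ q = 3/4.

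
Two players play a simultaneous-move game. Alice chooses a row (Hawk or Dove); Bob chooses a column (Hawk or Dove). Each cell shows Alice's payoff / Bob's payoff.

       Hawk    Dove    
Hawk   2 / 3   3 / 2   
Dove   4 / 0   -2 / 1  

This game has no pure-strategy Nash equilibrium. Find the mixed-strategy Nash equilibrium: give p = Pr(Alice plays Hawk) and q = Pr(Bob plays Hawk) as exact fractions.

Each player's mixing probability is pinned down by making the *other* player indifferent.
Bob indifferent between Hawk and Dove: p·3 + (1−p)·0 = p·2 + (1−p)·1 ⟹ 0 + 3p = 1 + 1p ⟹ p = 1/2.
Alice indifferent between Hawk and Dove: q·2 + (1−q)·3 = q·4 + (1−q)·(-2) ⟹ 3 + (-1)q = (-2) + 6q ⟹ q = 5/7.

p = 1/2, q = 5/7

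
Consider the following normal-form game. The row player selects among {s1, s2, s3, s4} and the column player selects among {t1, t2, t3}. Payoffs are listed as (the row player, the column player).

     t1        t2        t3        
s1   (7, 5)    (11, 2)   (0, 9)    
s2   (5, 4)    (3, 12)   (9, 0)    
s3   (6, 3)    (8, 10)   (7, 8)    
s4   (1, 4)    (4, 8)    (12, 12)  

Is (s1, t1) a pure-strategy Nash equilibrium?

No

Holding the column player at t1: the row player gets 7 from s1, versus 5 from s2, 6 from s3, 1 from s4. No profitable deviation for the row player.
Holding the row player at s1: the column player gets 5 from t1 but could get 9 by switching to t3. The column player has a profitable deviation.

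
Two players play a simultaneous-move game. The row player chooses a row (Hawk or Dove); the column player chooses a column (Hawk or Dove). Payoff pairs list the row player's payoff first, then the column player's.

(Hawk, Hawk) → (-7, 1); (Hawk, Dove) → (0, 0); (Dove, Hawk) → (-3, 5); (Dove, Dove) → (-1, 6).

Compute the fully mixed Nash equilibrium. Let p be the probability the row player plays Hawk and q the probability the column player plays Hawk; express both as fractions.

In a mixed NE each player is indifferent between their pure strategies, so the opponent's mix sets the indifference.
The column player indifferent between Hawk and Dove: p·1 + (1−p)·5 = p·0 + (1−p)·6 ⟹ 5 + (-4)p = 6 + (-6)p ⟹ p = 1/2.
The row player indifferent between Hawk and Dove: q·(-7) + (1−q)·0 = q·(-3) + (1−q)·(-1) ⟹ 0 + (-7)q = (-1) + (-2)q ⟹ q = 1/5.

p = 1/2, q = 1/5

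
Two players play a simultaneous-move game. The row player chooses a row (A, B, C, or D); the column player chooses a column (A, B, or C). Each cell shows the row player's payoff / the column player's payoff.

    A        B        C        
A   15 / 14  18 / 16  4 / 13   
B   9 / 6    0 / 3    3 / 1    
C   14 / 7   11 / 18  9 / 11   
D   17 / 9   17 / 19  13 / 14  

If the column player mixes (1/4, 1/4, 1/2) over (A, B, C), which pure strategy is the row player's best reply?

Compute the row player's expected payoff from each pure strategy against the given mix.
A: (1/4)·15 + (1/4)·18 + (1/2)·4 = 41/4
B: (1/4)·9 + (1/4)·0 + (1/2)·3 = 15/4
C: (1/4)·14 + (1/4)·11 + (1/2)·9 = 43/4
D: (1/4)·17 + (1/4)·17 + (1/2)·13 = 15
Highest expected payoff is 15, from D.

D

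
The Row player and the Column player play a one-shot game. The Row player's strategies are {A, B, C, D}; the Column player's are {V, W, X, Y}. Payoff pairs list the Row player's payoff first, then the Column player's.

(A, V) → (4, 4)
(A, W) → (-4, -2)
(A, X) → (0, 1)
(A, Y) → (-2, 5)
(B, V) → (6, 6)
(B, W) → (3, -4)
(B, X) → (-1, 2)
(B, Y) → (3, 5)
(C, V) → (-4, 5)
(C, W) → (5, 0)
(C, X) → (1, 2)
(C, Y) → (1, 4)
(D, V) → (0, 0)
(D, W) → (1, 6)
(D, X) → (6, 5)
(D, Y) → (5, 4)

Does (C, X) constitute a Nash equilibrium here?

Holding the Column player at X: the Row player gets 1 from C but could get 6 by switching to D. The Row player has a profitable deviation.

No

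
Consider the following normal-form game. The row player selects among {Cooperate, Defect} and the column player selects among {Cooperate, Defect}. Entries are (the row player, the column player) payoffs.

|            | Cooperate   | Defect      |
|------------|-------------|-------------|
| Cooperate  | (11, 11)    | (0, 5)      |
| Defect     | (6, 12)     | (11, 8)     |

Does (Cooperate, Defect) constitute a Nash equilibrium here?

Holding the column player at Defect: the row player gets 0 from Cooperate but could get 11 by switching to Defect. The row player has a profitable deviation.

No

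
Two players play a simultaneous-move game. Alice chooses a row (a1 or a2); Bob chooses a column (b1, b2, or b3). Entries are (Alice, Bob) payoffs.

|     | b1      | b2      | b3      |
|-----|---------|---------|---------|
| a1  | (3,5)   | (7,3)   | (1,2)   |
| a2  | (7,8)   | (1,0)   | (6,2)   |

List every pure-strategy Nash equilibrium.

(a2, b1)

Find each player's best response to every opponent strategy; NE are the intersections.
Alice's best responses — vs b1: a2 (payoff 7); vs b2: a1 (payoff 7); vs b3: a2 (payoff 6).
Bob's best responses — vs a1: b1 (payoff 5); vs a2: b1 (payoff 8).
The only mutual best response is (a2, b1); neither player gains by switching there.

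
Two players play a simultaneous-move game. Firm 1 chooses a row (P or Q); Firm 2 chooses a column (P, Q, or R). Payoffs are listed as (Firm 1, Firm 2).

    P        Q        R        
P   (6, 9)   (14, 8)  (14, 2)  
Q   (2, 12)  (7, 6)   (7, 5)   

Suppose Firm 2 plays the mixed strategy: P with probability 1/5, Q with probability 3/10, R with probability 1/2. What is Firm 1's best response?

P

Firm 1's best reply maximizes expected payoff against the mix.
P: (1/5)·6 + (3/10)·14 + (1/2)·14 = 62/5
Q: (1/5)·2 + (3/10)·7 + (1/2)·7 = 6
Highest expected payoff is 62/5, from P.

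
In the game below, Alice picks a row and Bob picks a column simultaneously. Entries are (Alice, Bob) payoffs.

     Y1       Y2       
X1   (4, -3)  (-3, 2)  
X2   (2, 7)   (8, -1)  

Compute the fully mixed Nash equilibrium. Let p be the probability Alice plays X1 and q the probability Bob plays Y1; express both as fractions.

Each player's mixing probability is pinned down by making the *other* player indifferent.
Bob indifferent between Y1 and Y2: p·(-3) + (1−p)·7 = p·2 + (1−p)·(-1) ⟹ 7 + (-10)p = (-1) + 3p ⟹ p = 8/13.
Alice indifferent between X1 and X2: q·4 + (1−q)·(-3) = q·2 + (1−q)·8 ⟹ (-3) + 7q = 8 + (-6)q ⟹ q = 11/13.

p = 8/13, q = 11/13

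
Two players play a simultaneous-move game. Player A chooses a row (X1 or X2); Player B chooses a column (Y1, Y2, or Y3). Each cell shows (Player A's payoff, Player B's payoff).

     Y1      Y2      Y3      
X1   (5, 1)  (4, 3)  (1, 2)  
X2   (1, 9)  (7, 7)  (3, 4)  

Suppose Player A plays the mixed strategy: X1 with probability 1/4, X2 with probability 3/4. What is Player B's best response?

Player B's best reply maximizes expected payoff against the mix.
Y1: (1/4)·1 + (3/4)·9 = 7
Y2: (1/4)·3 + (3/4)·7 = 6
Y3: (1/4)·2 + (3/4)·4 = 7/2
Highest expected payoff is 7, from Y1.

Y1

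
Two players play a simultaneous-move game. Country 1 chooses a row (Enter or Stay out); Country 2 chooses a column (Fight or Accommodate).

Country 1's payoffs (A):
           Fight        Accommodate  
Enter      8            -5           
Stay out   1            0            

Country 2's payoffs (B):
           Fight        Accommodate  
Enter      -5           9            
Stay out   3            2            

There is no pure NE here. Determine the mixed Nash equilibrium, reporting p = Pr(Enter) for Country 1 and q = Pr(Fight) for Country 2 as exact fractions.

p = 1/15, q = 5/12

In a mixed NE each player is indifferent between their pure strategies, so the opponent's mix sets the indifference.
Country 2 indifferent between Fight and Accommodate: p·(-5) + (1−p)·3 = p·9 + (1−p)·2 ⟹ 3 + (-8)p = 2 + 7p ⟹ p = 1/15.
Country 1 indifferent between Enter and Stay out: q·8 + (1−q)·(-5) = q·1 + (1−q)·0 ⟹ (-5) + 13q = 0 + 1q ⟹ q = 5/12.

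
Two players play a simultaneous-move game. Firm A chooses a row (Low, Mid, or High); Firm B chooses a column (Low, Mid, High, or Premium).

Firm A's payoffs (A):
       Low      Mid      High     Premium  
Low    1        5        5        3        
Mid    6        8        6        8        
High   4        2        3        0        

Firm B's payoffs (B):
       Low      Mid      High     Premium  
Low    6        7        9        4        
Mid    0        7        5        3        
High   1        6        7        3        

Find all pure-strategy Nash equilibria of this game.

(Mid, Mid)

Find each player's best response to every opponent strategy; NE are the intersections.
Firm A's best responses — vs Low: Mid (payoff 6); vs Mid: Mid (payoff 8); vs High: Mid (payoff 6); vs Premium: Mid (payoff 8).
Firm B's best responses — vs Low: High (payoff 9); vs Mid: Mid (payoff 7); vs High: High (payoff 7).
The only mutual best response is (Mid, Mid); neither player gains by switching there.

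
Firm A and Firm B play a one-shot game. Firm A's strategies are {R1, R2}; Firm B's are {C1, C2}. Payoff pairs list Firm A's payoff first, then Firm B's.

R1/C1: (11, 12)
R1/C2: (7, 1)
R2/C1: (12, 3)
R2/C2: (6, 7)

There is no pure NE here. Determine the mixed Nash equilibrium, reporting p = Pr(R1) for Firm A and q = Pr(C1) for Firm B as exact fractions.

p = 4/15, q = 1/2

In a mixed NE each player is indifferent between their pure strategies, so the opponent's mix sets the indifference.
Firm B indifferent between C1 and C2: p·12 + (1−p)·3 = p·1 + (1−p)·7 ⟹ 3 + 9p = 7 + (-6)p ⟹ p = 4/15.
Firm A indifferent between R1 and R2: q·11 + (1−q)·7 = q·12 + (1−q)·6 ⟹ 7 + 4q = 6 + 6q ⟹ q = 1/2.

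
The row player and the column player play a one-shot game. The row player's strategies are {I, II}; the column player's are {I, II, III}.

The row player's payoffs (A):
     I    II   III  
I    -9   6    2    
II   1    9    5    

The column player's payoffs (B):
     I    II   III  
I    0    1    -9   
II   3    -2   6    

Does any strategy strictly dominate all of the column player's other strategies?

No strictly dominant strategy

A strategy is strictly dominant if it gives the column player a strictly higher payoff than every other strategy, against every choice by the opponent.
I is not dominant: against I, II gives 1 > 0.
II is not dominant: against II, I gives 3 > -2.
III is not dominant: against I, I gives 0 > -9.
No single strategy is best against every opponent action.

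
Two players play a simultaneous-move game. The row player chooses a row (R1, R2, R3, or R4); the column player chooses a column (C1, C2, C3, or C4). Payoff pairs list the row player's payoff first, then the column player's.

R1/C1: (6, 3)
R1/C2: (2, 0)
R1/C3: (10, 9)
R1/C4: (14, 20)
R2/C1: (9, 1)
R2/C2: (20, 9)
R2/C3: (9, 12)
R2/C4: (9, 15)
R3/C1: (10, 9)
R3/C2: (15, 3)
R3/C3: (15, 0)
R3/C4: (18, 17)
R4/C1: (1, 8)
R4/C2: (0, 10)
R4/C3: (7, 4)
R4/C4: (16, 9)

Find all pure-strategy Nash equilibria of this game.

Check mutual best responses: a cell is a NE iff neither player can gain by unilaterally deviating.
The row player's best responses — vs C1: R3 (payoff 10); vs C2: R2 (payoff 20); vs C3: R3 (payoff 15); vs C4: R3 (payoff 18).
The column player's best responses — vs R1: C4 (payoff 20); vs R2: C4 (payoff 15); vs R3: C4 (payoff 17); vs R4: C2 (payoff 10).
The only mutual best response is (R3, C4); neither player gains by switching there.

(R3, C4)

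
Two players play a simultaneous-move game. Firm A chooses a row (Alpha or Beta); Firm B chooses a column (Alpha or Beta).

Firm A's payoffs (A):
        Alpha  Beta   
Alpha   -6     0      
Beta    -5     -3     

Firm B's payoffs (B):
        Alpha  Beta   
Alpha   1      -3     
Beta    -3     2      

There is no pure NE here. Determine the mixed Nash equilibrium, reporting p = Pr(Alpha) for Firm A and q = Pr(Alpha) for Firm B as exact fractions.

p = 5/9, q = 3/4

Each player's mixing probability is pinned down by making the *other* player indifferent.
Firm B indifferent between Alpha and Beta: p·1 + (1−p)·(-3) = p·(-3) + (1−p)·2 ⟹ (-3) + 4p = 2 + (-5)p ⟹ p = 5/9.
Firm A indifferent between Alpha and Beta: q·(-6) + (1−q)·0 = q·(-5) + (1−q)·(-3) ⟹ 0 + (-6)q = (-3) + (-2)q ⟹ q = 3/4.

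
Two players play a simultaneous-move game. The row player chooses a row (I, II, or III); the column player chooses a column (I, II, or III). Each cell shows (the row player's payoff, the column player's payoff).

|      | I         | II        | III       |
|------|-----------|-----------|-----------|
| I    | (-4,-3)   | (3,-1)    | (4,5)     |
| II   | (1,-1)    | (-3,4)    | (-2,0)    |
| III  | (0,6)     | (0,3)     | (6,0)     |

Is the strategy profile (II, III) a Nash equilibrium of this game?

Holding the column player at III: the row player gets -2 from II but could get 6 by switching to III. The row player has a profitable deviation.

No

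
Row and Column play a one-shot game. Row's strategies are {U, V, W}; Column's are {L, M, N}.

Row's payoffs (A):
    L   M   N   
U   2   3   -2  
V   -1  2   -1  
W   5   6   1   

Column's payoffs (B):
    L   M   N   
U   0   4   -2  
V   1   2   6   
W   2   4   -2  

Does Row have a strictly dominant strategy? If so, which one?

A strategy is strictly dominant if it gives Row a strictly higher payoff than every other strategy, against every choice by the opponent.
W strictly dominates: vs L: 5 > each of {2, -1}; vs M: 6 > each of {3, 2}; vs N: 1 > each of {-2, -1}.

W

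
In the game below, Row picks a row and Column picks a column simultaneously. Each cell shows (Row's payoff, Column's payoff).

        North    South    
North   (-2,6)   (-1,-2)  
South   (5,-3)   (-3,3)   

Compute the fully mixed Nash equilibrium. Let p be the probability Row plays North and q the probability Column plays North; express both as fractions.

In a mixed NE each player is indifferent between their pure strategies, so the opponent's mix sets the indifference.
Column indifferent between North and South: p·6 + (1−p)·(-3) = p·(-2) + (1−p)·3 ⟹ (-3) + 9p = 3 + (-5)p ⟹ p = 3/7.
Row indifferent between North and South: q·(-2) + (1−q)·(-1) = q·5 + (1−q)·(-3) ⟹ (-1) + (-1)q = (-3) + 8q ⟹ q = 2/9.

p = 3/7, q = 2/9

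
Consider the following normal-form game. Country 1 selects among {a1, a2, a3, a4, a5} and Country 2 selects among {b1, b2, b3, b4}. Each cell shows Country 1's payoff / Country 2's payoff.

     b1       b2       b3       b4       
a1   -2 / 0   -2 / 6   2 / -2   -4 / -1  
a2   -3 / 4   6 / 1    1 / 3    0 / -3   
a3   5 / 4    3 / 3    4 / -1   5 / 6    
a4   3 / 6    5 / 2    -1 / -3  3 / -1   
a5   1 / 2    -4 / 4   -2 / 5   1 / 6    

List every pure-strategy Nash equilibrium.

(a3, b4)

Find each player's best response to every opponent strategy; NE are the intersections.
Country 1's best responses — vs b1: a3 (payoff 5); vs b2: a2 (payoff 6); vs b3: a3 (payoff 4); vs b4: a3 (payoff 5).
Country 2's best responses — vs a1: b2 (payoff 6); vs a2: b1 (payoff 4); vs a3: b4 (payoff 6); vs a4: b1 (payoff 6); vs a5: b4 (payoff 6).
The only mutual best response is (a3, b4); neither player gains by switching there.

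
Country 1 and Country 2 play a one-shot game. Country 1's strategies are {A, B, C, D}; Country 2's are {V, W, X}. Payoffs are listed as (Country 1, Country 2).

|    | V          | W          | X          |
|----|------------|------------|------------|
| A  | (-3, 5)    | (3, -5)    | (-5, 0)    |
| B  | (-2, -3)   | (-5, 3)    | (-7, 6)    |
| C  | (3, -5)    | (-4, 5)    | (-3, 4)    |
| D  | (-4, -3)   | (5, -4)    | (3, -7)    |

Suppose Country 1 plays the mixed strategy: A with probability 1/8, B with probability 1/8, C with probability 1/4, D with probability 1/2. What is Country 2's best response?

W

Country 2's best reply maximizes expected payoff against the mix.
V: (1/8)·5 + (1/8)·(-3) + (1/4)·(-5) + (1/2)·(-3) = -5/2
W: (1/8)·(-5) + (1/8)·3 + (1/4)·5 + (1/2)·(-4) = -1
X: (1/8)·0 + (1/8)·6 + (1/4)·4 + (1/2)·(-7) = -7/4
Highest expected payoff is -1, from W.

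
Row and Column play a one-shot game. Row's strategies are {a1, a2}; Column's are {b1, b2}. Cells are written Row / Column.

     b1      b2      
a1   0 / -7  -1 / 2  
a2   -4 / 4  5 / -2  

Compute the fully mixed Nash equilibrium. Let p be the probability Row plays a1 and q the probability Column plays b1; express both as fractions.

p = 2/5, q = 3/5

In a mixed NE each player is indifferent between their pure strategies, so the opponent's mix sets the indifference.
Column indifferent between b1 and b2: p·(-7) + (1−p)·4 = p·2 + (1−p)·(-2) ⟹ 4 + (-11)p = (-2) + 4p ⟹ p = 2/5.
Row indifferent between a1 and a2: q·0 + (1−q)·(-1) = q·(-4) + (1−q)·5 ⟹ (-1) + 1q = 5 + (-9)q ⟹ q = 3/5.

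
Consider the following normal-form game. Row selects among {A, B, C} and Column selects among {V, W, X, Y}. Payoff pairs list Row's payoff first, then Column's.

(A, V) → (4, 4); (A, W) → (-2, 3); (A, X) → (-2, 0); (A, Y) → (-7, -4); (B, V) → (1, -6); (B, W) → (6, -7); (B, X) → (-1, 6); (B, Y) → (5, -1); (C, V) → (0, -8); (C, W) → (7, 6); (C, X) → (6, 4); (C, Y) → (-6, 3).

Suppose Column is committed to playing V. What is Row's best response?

With Column fixed at V, Row's payoffs are: A → 4, B → 1, C → 0.
The maximum is 4, achieved by A.

A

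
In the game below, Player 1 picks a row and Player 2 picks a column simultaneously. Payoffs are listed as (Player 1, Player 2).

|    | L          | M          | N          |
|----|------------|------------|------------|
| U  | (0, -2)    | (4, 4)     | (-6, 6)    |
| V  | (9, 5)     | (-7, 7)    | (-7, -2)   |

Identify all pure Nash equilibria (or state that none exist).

Find each player's best response to every opponent strategy; NE are the intersections.
Player 1's best responses — vs L: V (payoff 9); vs M: U (payoff 4); vs N: U (payoff -6).
Player 2's best responses — vs U: N (payoff 6); vs V: M (payoff 7).
The only mutual best response is (U, N); neither player gains by switching there.

(U, N)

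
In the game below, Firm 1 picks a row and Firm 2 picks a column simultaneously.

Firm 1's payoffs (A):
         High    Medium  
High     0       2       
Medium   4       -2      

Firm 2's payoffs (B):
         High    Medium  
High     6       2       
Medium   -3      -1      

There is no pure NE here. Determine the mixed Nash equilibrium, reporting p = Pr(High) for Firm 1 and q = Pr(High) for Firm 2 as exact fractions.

p = 1/3, q = 1/2

In a mixed NE each player is indifferent between their pure strategies, so the opponent's mix sets the indifference.
Firm 2 indifferent between High and Medium: p·6 + (1−p)·(-3) = p·2 + (1−p)·(-1) ⟹ (-3) + 9p = (-1) + 3p ⟹ p = 1/3.
Firm 1 indifferent between High and Medium: q·0 + (1−q)·2 = q·4 + (1−q)·(-2) ⟹ 2 + (-2)q = (-2) + 6q ⟹ q = 1/2.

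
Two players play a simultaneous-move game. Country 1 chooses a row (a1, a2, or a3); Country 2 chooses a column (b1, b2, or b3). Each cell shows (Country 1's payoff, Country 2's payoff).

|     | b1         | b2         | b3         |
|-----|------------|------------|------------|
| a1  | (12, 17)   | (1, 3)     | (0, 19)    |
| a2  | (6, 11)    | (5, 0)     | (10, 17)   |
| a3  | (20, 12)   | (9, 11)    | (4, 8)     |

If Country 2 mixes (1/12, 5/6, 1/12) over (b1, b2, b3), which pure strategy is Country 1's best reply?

a3

Country 1's best reply maximizes expected payoff against the mix.
a1: (1/12)·12 + (5/6)·1 + (1/12)·0 = 11/6
a2: (1/12)·6 + (5/6)·5 + (1/12)·10 = 11/2
a3: (1/12)·20 + (5/6)·9 + (1/12)·4 = 19/2
Highest expected payoff is 19/2, from a3.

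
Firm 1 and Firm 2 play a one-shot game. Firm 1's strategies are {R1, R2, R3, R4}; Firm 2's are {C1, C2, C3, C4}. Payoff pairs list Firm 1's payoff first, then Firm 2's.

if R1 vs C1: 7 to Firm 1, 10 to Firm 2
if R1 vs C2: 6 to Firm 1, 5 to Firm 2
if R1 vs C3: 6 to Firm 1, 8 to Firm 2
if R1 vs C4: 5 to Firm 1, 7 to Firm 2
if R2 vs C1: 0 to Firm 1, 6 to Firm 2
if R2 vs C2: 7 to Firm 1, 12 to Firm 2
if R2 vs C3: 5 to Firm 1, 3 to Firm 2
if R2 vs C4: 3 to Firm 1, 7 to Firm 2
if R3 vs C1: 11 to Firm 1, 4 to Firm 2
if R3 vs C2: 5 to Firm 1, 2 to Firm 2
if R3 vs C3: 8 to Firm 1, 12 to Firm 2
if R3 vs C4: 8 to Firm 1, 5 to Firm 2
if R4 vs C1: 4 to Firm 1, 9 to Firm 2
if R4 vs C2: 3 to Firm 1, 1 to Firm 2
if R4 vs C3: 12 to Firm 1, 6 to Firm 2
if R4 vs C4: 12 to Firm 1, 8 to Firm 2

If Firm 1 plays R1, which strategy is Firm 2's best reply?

With Firm 1 fixed at R1, Firm 2's payoffs are: C1 → 10, C2 → 5, C3 → 8, C4 → 7.
The maximum is 10, achieved by C1.

C1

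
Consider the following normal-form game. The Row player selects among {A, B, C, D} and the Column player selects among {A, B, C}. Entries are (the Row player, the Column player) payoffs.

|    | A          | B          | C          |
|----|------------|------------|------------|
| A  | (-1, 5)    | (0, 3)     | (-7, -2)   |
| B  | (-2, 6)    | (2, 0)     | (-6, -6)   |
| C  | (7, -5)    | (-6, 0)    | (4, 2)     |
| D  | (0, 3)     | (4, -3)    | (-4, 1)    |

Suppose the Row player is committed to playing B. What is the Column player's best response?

A

With the Row player fixed at B, the Column player's payoffs are: A → 6, B → 0, C → -6.
The maximum is 6, achieved by A.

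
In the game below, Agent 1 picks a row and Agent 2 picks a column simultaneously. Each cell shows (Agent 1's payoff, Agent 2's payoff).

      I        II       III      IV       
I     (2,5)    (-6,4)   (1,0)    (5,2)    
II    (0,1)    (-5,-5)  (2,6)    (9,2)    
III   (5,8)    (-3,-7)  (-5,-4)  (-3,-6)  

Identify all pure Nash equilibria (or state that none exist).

(II, III) and (III, I)

Find each player's best response to every opponent strategy; NE are the intersections.
Agent 1's best responses — vs I: III (payoff 5); vs II: III (payoff -3); vs III: II (payoff 2); vs IV: II (payoff 9).
Agent 2's best responses — vs I: I (payoff 5); vs II: III (payoff 6); vs III: I (payoff 8).
Mutual best responses occur at (II, III) and (III, I); at each, neither player gains by switching.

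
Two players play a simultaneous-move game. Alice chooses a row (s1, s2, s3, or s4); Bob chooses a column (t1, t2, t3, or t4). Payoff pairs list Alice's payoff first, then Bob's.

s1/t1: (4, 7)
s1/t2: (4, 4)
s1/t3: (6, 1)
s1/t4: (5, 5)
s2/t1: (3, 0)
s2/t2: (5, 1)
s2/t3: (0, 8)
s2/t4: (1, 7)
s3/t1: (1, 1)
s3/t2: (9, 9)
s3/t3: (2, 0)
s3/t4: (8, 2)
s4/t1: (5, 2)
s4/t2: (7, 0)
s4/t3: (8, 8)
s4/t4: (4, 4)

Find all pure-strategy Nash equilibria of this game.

(s3, t2) and (s4, t3)

Find each player's best response to every opponent strategy; NE are the intersections.
Alice's best responses — vs t1: s4 (payoff 5); vs t2: s3 (payoff 9); vs t3: s4 (payoff 8); vs t4: s3 (payoff 8).
Bob's best responses — vs s1: t1 (payoff 7); vs s2: t3 (payoff 8); vs s3: t2 (payoff 9); vs s4: t3 (payoff 8).
Mutual best responses occur at (s3, t2) and (s4, t3); at each, neither player gains by switching.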